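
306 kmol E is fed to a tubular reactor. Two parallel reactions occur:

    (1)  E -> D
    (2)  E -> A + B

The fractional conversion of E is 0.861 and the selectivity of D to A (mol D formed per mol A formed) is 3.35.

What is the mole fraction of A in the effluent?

Conversion of E: E consumed = 0.861 × 306 = 263.5 kmol = 1ξ₁ + 1ξ₂.
Selectivity: 1ξ₁ / (1ξ₂) = 3.35 → ξ₁ = 3.35 ξ₂.
Substitute: (1·3.35 + 1) ξ₂ = 263.5 → ξ₂ = 60.57 kmol, ξ₁ = 202.9 kmol.
Outlet amounts (n = n₀ + Σ ν·ξ):
  E: 306 − 1(202.9) − 1(60.57) = 42.53
  D: 0 + 1(202.9) = 202.9
  A: 0 + 1(60.57) = 60.57
  B: 0 + 1(60.57) = 60.57
Total out = 366.6 kmol; y_A = 60.57 / 366.6 = 0.1652.

0.165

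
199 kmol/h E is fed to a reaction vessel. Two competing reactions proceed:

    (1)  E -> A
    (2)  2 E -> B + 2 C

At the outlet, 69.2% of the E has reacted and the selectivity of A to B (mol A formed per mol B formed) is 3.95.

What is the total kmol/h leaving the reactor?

Conversion of E: E consumed = 0.692 × 199 = 137.7 kmol/h = 1ξ₁ + 2ξ₂.
Selectivity: 1ξ₁ / (1ξ₂) = 3.95 → ξ₁ = 3.95 ξ₂.
Substitute: (1·3.95 + 2) ξ₂ = 137.7 → ξ₂ = 23.14 kmol/h, ξ₁ = 91.42 kmol/h.
Outlet amounts (n = n₀ + Σ ν·ξ):
  E: 199 − 1(91.42) − 2(23.14) = 61.29
  A: 0 + 1(91.42) = 91.42
  B: 0 + 1(23.14) = 23.14
  C: 0 + 2(23.14) = 46.29
Total out = 61.29 + 91.42 + 23.14 + 46.29 = 222.1 kmol/h.

222 kmol/h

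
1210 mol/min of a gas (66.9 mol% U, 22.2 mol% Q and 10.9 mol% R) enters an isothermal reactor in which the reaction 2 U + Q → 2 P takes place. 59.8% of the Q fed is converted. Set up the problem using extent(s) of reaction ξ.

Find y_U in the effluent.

0.465

Q reacted = 0.598 × 268.6 = 160.6 mol/min; ν_Q = −1, so ξ = 160.6/1 = 160.6 mol/min.
Outlet amounts (n = n₀ + ν ξ):
  U: 809.5 − 2(160.6) = 488.2
  Q: 268.6 − 1(160.6) = 108
  P: 0 + 2(160.6) = 321.3
  R: 131.9 (inert)
Total out = 1049 mol/min; y_U = 488.2 / 1049 = 0.4653.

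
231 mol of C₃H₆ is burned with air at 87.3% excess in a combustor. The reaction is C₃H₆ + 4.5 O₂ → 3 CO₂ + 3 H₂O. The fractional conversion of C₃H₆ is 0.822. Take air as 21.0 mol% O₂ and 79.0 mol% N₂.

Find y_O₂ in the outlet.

0.114

Stoichiometric O₂ = 4.5 × 231 = 1040 mol; O₂ fed = 1040 × 1.873 = 1947 mol.
N₂ fed = 1947 × 79/21 = 7324 mol.
Fuel reacted = 0.822 × 231 → ξ = 189.9 mol.
Outlet (n = n₀ + ν ξ):
  C₃H₆: 231 − 1(189.9) = 41.12
  O₂: 1947 − 4.5(189.9) = 1093
  N₂: 7324 (inert)
  CO₂: 0 + 3(189.9) = 569.6
  H₂O: 0 + 3(189.9) = 569.6
Total out = 9597 mol; y_O₂ = 1093 / 9597 = 0.1138.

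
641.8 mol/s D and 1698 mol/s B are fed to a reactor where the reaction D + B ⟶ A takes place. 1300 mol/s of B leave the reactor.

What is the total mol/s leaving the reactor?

For B: n = n₀ − 1ξ → 1300 = 1698 − 1ξ, giving ξ = 398 mol/s.
Outlet amounts (n = n₀ + ν ξ):
  D: 641.8 − 1(398) = 243.8
  B: 1698 − 1(398) = 1300
  A: 0 + 1(398) = 398
Total out = 243.8 + 1300 + 398 = 1942 mol/s.

1940 mol/s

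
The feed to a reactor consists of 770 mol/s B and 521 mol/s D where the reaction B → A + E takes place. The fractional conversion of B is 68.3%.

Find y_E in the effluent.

0.289

B reacted = 0.683 × 770 = 525.9 mol/s; ν_B = −1, so ξ = 525.9/1 = 525.9 mol/s.
Outlet amounts (n = n₀ + ν ξ):
  B: 770 − 1(525.9) = 244.1
  A: 0 + 1(525.9) = 525.9
  E: 0 + 1(525.9) = 525.9
  D: 521 (inert)
Total out = 1817 mol/s; y_E = 525.9 / 1817 = 0.2895.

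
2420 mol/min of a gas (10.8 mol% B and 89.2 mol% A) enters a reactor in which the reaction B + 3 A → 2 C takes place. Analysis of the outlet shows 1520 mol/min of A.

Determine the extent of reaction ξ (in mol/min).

For A: n = n₀ − 3ξ → 1520 = 2159 − 3ξ, giving ξ = 212.9 mol/min.
Outlet amounts (n = n₀ + ν ξ):
  B: 261.4 − 1(212.9) = 48.48
  A: 2159 − 3(212.9) = 1520
  C: 0 + 2(212.9) = 425.8

ξ = 213 mol/min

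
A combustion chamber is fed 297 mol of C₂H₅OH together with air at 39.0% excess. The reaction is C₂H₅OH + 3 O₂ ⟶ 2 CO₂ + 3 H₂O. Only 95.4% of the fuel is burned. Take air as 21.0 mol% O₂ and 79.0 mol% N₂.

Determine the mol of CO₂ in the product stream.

Stoichiometric O₂ = 3 × 297 = 891 mol; O₂ fed = 891 × 1.390 = 1238 mol.
N₂ fed = 1238 × 79/21 = 4659 mol.
Fuel reacted = 0.954 × 297 → ξ = 283.3 mol.
Outlet (n = n₀ + ν ξ):
  C₂H₅OH: 297 − 1(283.3) = 13.66
  O₂: 1238 − 3(283.3) = 388.5
  N₂: 4659 (inert)
  CO₂: 0 + 2(283.3) = 566.7
  H₂O: 0 + 3(283.3) = 850

567 mol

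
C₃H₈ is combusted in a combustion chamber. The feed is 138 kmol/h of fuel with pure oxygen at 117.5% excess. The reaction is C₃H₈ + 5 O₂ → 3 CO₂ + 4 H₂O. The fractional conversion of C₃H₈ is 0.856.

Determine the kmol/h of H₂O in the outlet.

Stoichiometric O₂ = 5 × 138 = 690 kmol/h; O₂ fed = 690 × 2.175 = 1501 kmol/h.
Fuel reacted = 0.856 × 138 → ξ = 118.1 kmol/h.
Outlet (n = n₀ + ν ξ):
  C₃H₈: 138 − 1(118.1) = 19.87
  O₂: 1501 − 5(118.1) = 910.1
  CO₂: 0 + 3(118.1) = 354.4
  H₂O: 0 + 4(118.1) = 472.5

473 kmol/h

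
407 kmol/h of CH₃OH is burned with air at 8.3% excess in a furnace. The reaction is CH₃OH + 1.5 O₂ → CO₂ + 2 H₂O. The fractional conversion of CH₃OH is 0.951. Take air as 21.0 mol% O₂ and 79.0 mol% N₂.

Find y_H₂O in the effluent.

Stoichiometric O₂ = 1.5 × 407 = 610.5 kmol/h; O₂ fed = 610.5 × 1.083 = 661.2 kmol/h.
N₂ fed = 661.2 × 79/21 = 2487 kmol/h.
Fuel reacted = 0.951 × 407 → ξ = 387.1 kmol/h.
Outlet (n = n₀ + ν ξ):
  CH₃OH: 407 − 1(387.1) = 19.94
  O₂: 661.2 − 1.5(387.1) = 80.59
  N₂: 2487 (inert)
  CO₂: 0 + 1(387.1) = 387.1
  H₂O: 0 + 2(387.1) = 774.1
Total out = 3749 kmol/h; y_H₂O = 774.1 / 3749 = 0.2065.

0.206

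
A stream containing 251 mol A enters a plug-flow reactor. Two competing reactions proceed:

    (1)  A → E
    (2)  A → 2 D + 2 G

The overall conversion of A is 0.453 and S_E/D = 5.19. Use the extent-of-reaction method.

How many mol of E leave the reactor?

Conversion of A: A consumed = 0.453 × 251 = 113.7 mol = 1ξ₁ + 1ξ₂.
Selectivity: 1ξ₁ / (2ξ₂) = 5.19 → ξ₁ = 10.38 ξ₂.
Substitute: (1·10.38 + 1) ξ₂ = 113.7 → ξ₂ = 9.991 mol, ξ₁ = 103.7 mol.
Outlet amounts (n = n₀ + Σ ν·ξ):
  A: 251 − 1(103.7) − 1(9.991) = 137.3
  E: 0 + 1(103.7) = 103.7
  D: 0 + 2(9.991) = 19.98
  G: 0 + 2(9.991) = 19.98

104 mol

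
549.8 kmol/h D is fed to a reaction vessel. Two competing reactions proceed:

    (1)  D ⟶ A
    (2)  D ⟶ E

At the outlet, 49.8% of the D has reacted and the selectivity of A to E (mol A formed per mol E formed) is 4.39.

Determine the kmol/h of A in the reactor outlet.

Conversion of D: D consumed = 0.498 × 549.8 = 273.8 kmol/h = 1ξ₁ + 1ξ₂.
Selectivity: 1ξ₁ / (1ξ₂) = 4.39 → ξ₁ = 4.39 ξ₂.
Substitute: (1·4.39 + 1) ξ₂ = 273.8 → ξ₂ = 50.8 kmol/h, ξ₁ = 223 kmol/h.
Outlet amounts (n = n₀ + Σ ν·ξ):
  D: 549.8 − 1(223) − 1(50.8) = 276
  A: 0 + 1(223) = 223
  E: 0 + 1(50.8) = 50.8

223 kmol/h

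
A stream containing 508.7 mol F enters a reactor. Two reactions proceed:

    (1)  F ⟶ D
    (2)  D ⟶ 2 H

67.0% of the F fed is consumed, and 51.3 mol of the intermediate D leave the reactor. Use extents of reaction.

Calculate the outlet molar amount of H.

579 mol

Conversion of F: F consumed = 1ξ₁ = 0.67 × 508.7 → ξ₁ = 340.8 mol.
D balance: n_D = 0 + 1ξ₁ − 1ξ₂ = 51.3 → ξ₂ = (1·340.8 − 51.3)/1 = 289.5 mol.
Outlet amounts (n = n₀ + Σ ν·ξ):
  F: 508.7 − 1(340.8) = 167.9
  D: 0 + 1(340.8) − 1(289.5) = 51.3
  H: 0 + 2(289.5) = 579.1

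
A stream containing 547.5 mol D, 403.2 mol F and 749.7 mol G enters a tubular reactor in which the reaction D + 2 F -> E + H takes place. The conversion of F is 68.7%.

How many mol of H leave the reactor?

138 mol

F reacted = 0.687 × 403.2 = 277 mol; ν_F = −2, so ξ = 277/2 = 138.5 mol.
Outlet amounts (n = n₀ + ν ξ):
  D: 547.5 − 1(138.5) = 409
  F: 403.2 − 2(138.5) = 126.2
  E: 0 + 1(138.5) = 138.5
  H: 0 + 1(138.5) = 138.5
  G: 749.7 (inert)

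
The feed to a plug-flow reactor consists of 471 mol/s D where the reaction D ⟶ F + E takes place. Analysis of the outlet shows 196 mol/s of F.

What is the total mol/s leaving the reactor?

For F: n = n₀ + 1ξ → 196 = 0 + 1ξ, giving ξ = 196 mol/s.
Outlet amounts (n = n₀ + ν ξ):
  D: 471 − 1(196) = 275
  F: 0 + 1(196) = 196
  E: 0 + 1(196) = 196
Total out = 275 + 196 + 196 = 667 mol/s.

667 mol/s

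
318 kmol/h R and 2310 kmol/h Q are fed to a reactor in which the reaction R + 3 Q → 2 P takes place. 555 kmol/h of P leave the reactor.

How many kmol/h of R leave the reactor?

40.5 kmol/h

For P: n = n₀ + 2ξ → 555 = 0 + 2ξ, giving ξ = 277.5 kmol/h.
Outlet amounts (n = n₀ + ν ξ):
  R: 318 − 1(277.5) = 40.5
  Q: 2310 − 3(277.5) = 1478
  P: 0 + 2(277.5) = 555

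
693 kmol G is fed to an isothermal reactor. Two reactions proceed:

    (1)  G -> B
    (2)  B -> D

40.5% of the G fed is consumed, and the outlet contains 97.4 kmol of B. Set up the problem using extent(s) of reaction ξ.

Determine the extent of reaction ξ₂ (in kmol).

ξ₂ = 183 kmol

Conversion of G: G consumed = 1ξ₁ = 0.405 × 693 → ξ₁ = 280.7 kmol.
B balance: n_B = 0 + 1ξ₁ − 1ξ₂ = 97.4 → ξ₂ = (1·280.7 − 97.4)/1 = 183.3 kmol.
Outlet amounts (n = n₀ + Σ ν·ξ):
  G: 693 − 1(280.7) = 412.3
  B: 0 + 1(280.7) − 1(183.3) = 97.4
  D: 0 + 1(183.3) = 183.3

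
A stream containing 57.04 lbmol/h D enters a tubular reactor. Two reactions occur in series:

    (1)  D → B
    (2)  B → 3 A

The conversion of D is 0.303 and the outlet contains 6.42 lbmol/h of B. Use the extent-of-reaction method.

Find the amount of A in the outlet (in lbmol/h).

32.6 lbmol/h

Conversion of D: D consumed = 1ξ₁ = 0.303 × 57.04 → ξ₁ = 17.28 lbmol/h.
B balance: n_B = 0 + 1ξ₁ − 1ξ₂ = 6.42 → ξ₂ = (1·17.28 − 6.42)/1 = 10.86 lbmol/h.
Outlet amounts (n = n₀ + Σ ν·ξ):
  D: 57.04 − 1(17.28) = 39.76
  B: 0 + 1(17.28) − 1(10.86) = 6.42
  A: 0 + 3(10.86) = 32.59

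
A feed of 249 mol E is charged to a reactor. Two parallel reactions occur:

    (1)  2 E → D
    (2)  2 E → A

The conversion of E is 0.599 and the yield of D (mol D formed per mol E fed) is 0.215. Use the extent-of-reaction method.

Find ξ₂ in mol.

ξ₂ = 21 mol

Yield of D: 1ξ₁ / 249 = 0.215 → ξ₁ = 53.53 mol.
Conversion of E: 2ξ₁ + 2ξ₂ = 0.599 × 249 = 149.2 → ξ₂ = 21.04 mol.
Outlet amounts (n = n₀ + Σ ν·ξ):
  E: 249 − 2(53.53) − 2(21.04) = 99.85
  D: 0 + 1(53.53) = 53.53
  A: 0 + 1(21.04) = 21.04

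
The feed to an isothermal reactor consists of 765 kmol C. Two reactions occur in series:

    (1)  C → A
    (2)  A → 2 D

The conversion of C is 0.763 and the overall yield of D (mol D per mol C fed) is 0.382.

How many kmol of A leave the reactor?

Conversion of C: C consumed = 1ξ₁ = 0.763 × 765 → ξ₁ = 583.7 kmol.
Yield of D: 2ξ₂ / 765 = 0.382 → ξ₂ = 146.1 kmol.
Outlet amounts (n = n₀ + Σ ν·ξ):
  C: 765 − 1(583.7) = 181.3
  A: 0 + 1(583.7) − 1(146.1) = 437.6
  D: 0 + 2(146.1) = 292.2

438 kmol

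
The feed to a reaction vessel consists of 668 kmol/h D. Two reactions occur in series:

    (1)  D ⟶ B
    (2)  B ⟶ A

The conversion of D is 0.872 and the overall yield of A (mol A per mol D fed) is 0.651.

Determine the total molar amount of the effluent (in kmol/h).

Conversion of D: D consumed = 1ξ₁ = 0.872 × 668 → ξ₁ = 582.5 kmol/h.
Yield of A: 1ξ₂ / 668 = 0.651 → ξ₂ = 434.9 kmol/h.
Outlet amounts (n = n₀ + Σ ν·ξ):
  D: 668 − 1(582.5) = 85.5
  B: 0 + 1(582.5) − 1(434.9) = 147.6
  A: 0 + 1(434.9) = 434.9
Total out = 85.5 + 147.6 + 434.9 = 668 kmol/h.

668 kmol/h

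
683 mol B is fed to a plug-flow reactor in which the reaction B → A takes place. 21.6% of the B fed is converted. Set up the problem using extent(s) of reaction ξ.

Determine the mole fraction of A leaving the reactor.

0.216

B reacted = 0.216 × 683 = 147.5 mol; ν_B = −1, so ξ = 147.5/1 = 147.5 mol.
Outlet amounts (n = n₀ + ν ξ):
  B: 683 − 1(147.5) = 535.5
  A: 0 + 1(147.5) = 147.5
Total out = 683 mol; y_A = 147.5 / 683 = 0.216.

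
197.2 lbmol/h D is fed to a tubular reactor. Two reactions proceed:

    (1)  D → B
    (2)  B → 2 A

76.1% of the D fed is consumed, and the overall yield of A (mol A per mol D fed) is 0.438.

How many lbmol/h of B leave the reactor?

Conversion of D: D consumed = 1ξ₁ = 0.761 × 197.2 → ξ₁ = 150.1 lbmol/h.
Yield of A: 2ξ₂ / 197.2 = 0.438 → ξ₂ = 43.19 lbmol/h.
Outlet amounts (n = n₀ + Σ ν·ξ):
  D: 197.2 − 1(150.1) = 47.13
  B: 0 + 1(150.1) − 1(43.19) = 106.9
  A: 0 + 2(43.19) = 86.37

107 lbmol/h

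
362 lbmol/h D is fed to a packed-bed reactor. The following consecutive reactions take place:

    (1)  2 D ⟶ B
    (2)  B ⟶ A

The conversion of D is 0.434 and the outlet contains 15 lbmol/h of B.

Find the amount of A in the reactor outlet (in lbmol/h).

63.6 lbmol/h

Conversion of D: D consumed = 2ξ₁ = 0.434 × 362 → ξ₁ = 78.55 lbmol/h.
B balance: n_B = 0 + 1ξ₁ − 1ξ₂ = 15 → ξ₂ = (1·78.55 − 15)/1 = 63.55 lbmol/h.
Outlet amounts (n = n₀ + Σ ν·ξ):
  D: 362 − 2(78.55) = 204.9
  B: 0 + 1(78.55) − 1(63.55) = 15
  A: 0 + 1(63.55) = 63.55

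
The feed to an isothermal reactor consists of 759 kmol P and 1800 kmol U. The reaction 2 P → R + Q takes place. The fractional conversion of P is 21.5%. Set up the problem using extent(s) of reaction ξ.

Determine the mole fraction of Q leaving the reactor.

P reacted = 0.215 × 759 = 163.2 kmol; ν_P = −2, so ξ = 163.2/2 = 81.59 kmol.
Outlet amounts (n = n₀ + ν ξ):
  P: 759 − 2(81.59) = 595.8
  R: 0 + 1(81.59) = 81.59
  Q: 0 + 1(81.59) = 81.59
  U: 1800 (inert)
Total out = 2559 kmol; y_Q = 81.59 / 2559 = 0.03188.

0.0319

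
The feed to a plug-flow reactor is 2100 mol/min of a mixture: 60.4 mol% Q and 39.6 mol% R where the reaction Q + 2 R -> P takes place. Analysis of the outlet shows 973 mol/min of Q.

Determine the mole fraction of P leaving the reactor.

0.196

For Q: n = n₀ − 1ξ → 973 = 1268 − 1ξ, giving ξ = 295.4 mol/min.
Outlet amounts (n = n₀ + ν ξ):
  Q: 1268 − 1(295.4) = 973
  R: 831.6 − 2(295.4) = 240.8
  P: 0 + 1(295.4) = 295.4
Total out = 1509 mol/min; y_P = 295.4 / 1509 = 0.1957.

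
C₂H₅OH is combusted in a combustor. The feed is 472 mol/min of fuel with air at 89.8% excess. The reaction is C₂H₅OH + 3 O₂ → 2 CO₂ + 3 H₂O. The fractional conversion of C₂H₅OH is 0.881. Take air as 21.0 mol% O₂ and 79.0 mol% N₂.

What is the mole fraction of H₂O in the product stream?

0.0912

Stoichiometric O₂ = 3 × 472 = 1416 mol/min; O₂ fed = 1416 × 1.898 = 2688 mol/min.
N₂ fed = 2688 × 79/21 = 10110 mol/min.
Fuel reacted = 0.881 × 472 → ξ = 415.8 mol/min.
Outlet (n = n₀ + ν ξ):
  C₂H₅OH: 472 − 1(415.8) = 56.17
  O₂: 2688 − 3(415.8) = 1440
  N₂: 10110 (inert)
  CO₂: 0 + 2(415.8) = 831.7
  H₂O: 0 + 3(415.8) = 1247
Total out = 13690 mol/min; y_H₂O = 1247 / 13690 = 0.09115.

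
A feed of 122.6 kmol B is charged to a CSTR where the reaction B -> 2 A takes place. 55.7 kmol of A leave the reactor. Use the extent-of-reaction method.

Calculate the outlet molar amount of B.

94.8 kmol

For A: n = n₀ + 2ξ → 55.7 = 0 + 2ξ, giving ξ = 27.85 kmol.
Outlet amounts (n = n₀ + ν ξ):
  B: 122.6 − 1(27.85) = 94.75
  A: 0 + 2(27.85) = 55.7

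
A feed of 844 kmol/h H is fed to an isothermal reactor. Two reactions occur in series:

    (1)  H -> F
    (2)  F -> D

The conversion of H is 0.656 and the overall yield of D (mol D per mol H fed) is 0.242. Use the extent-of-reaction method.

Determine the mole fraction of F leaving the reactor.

Conversion of H: H consumed = 1ξ₁ = 0.656 × 844 → ξ₁ = 553.7 kmol/h.
Yield of D: 1ξ₂ / 844 = 0.242 → ξ₂ = 204.2 kmol/h.
Outlet amounts (n = n₀ + Σ ν·ξ):
  H: 844 − 1(553.7) = 290.3
  F: 0 + 1(553.7) − 1(204.2) = 349.4
  D: 0 + 1(204.2) = 204.2
Total out = 844 kmol/h; y_F = 349.4 / 844 = 0.414.

0.414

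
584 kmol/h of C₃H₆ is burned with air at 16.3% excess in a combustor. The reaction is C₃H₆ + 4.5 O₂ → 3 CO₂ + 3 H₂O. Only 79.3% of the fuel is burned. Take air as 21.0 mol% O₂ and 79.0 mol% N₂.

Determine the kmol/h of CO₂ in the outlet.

Stoichiometric O₂ = 4.5 × 584 = 2628 kmol/h; O₂ fed = 2628 × 1.163 = 3056 kmol/h.
N₂ fed = 3056 × 79/21 = 11500 kmol/h.
Fuel reacted = 0.793 × 584 → ξ = 463.1 kmol/h.
Outlet (n = n₀ + ν ξ):
  C₃H₆: 584 − 1(463.1) = 120.9
  O₂: 3056 − 4.5(463.1) = 972.4
  N₂: 11500 (inert)
  CO₂: 0 + 3(463.1) = 1389
  H₂O: 0 + 3(463.1) = 1389

1390 kmol/h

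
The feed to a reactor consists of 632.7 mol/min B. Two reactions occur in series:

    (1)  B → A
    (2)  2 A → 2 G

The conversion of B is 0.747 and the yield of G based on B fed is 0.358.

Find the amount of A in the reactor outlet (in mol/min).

246 mol/min

Conversion of B: B consumed = 1ξ₁ = 0.747 × 632.7 → ξ₁ = 472.6 mol/min.
Yield of G: 2ξ₂ / 632.7 = 0.358 → ξ₂ = 113.3 mol/min.
Outlet amounts (n = n₀ + Σ ν·ξ):
  B: 632.7 − 1(472.6) = 160.1
  A: 0 + 1(472.6) − 2(113.3) = 246.1
  G: 0 + 2(113.3) = 226.5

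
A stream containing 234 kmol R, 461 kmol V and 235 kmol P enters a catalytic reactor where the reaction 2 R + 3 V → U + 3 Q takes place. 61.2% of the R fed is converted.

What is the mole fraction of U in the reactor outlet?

R reacted = 0.612 × 234 = 143.2 kmol; ν_R = −2, so ξ = 143.2/2 = 71.6 kmol.
Outlet amounts (n = n₀ + ν ξ):
  R: 234 − 2(71.6) = 90.79
  V: 461 − 3(71.6) = 246.2
  U: 0 + 1(71.6) = 71.6
  Q: 0 + 3(71.6) = 214.8
  P: 235 (inert)
Total out = 858.4 kmol; y_U = 71.6 / 858.4 = 0.08342.

0.0834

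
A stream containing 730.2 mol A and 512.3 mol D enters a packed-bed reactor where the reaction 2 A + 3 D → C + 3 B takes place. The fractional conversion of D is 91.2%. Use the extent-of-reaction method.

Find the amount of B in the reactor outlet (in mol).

D reacted = 0.912 × 512.3 = 467.2 mol; ν_D = −3, so ξ = 467.2/3 = 155.7 mol.
Outlet amounts (n = n₀ + ν ξ):
  A: 730.2 − 2(155.7) = 418.7
  D: 512.3 − 3(155.7) = 45.08
  C: 0 + 1(155.7) = 155.7
  B: 0 + 3(155.7) = 467.2

467 mol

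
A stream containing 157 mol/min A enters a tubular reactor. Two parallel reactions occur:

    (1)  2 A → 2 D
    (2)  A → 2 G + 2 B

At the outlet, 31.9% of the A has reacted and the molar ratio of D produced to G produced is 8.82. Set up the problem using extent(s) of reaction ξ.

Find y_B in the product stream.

0.0326

Conversion of A: A consumed = 0.319 × 157 = 50.08 mol/min = 2ξ₁ + 1ξ₂.
Selectivity: 2ξ₁ / (2ξ₂) = 8.82 → ξ₁ = 8.82 ξ₂.
Substitute: (2·8.82 + 1) ξ₂ = 50.08 → ξ₂ = 2.687 mol/min, ξ₁ = 23.7 mol/min.
Outlet amounts (n = n₀ + Σ ν·ξ):
  A: 157 − 2(23.7) − 1(2.687) = 106.9
  D: 0 + 2(23.7) = 47.4
  G: 0 + 2(2.687) = 5.374
  B: 0 + 2(2.687) = 5.374
Total out = 165.1 mol/min; y_B = 5.374 / 165.1 = 0.03256.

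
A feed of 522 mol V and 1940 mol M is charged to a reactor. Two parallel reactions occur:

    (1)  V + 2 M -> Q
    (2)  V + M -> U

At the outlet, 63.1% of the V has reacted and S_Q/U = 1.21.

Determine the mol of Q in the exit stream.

180 mol

Conversion of V: V consumed = 0.631 × 522 = 329.4 mol = 1ξ₁ + 1ξ₂.
Selectivity: 1ξ₁ / (1ξ₂) = 1.21 → ξ₁ = 1.21 ξ₂.
Substitute: (1·1.21 + 1) ξ₂ = 329.4 → ξ₂ = 149 mol, ξ₁ = 180.3 mol.
Outlet amounts (n = n₀ + Σ ν·ξ):
  V: 522 − 1(180.3) − 1(149) = 192.6
  M: 1940 − 2(180.3) − 1(149) = 1430
  Q: 0 + 1(180.3) = 180.3
  U: 0 + 1(149) = 149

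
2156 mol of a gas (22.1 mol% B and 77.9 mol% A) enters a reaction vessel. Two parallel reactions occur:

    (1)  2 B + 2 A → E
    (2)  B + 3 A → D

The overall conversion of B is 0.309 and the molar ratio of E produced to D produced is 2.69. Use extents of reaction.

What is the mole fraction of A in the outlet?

0.782

Conversion of B: B consumed = 0.309 × 476.5 = 147.2 mol = 2ξ₁ + 1ξ₂.
Selectivity: 1ξ₁ / (1ξ₂) = 2.69 → ξ₁ = 2.69 ξ₂.
Substitute: (2·2.69 + 1) ξ₂ = 147.2 → ξ₂ = 23.08 mol, ξ₁ = 62.08 mol.
Outlet amounts (n = n₀ + Σ ν·ξ):
  B: 476.5 − 2(62.08) − 1(23.08) = 329.2
  A: 1680 − 2(62.08) − 3(23.08) = 1486
  E: 0 + 1(62.08) = 62.08
  D: 0 + 1(23.08) = 23.08
Total out = 1901 mol; y_A = 1486 / 1901 = 0.782.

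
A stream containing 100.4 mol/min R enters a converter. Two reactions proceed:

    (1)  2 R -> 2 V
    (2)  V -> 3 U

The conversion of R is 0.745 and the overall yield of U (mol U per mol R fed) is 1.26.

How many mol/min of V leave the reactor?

32.6 mol/min

Conversion of R: R consumed = 2ξ₁ = 0.745 × 100.4 → ξ₁ = 37.4 mol/min.
Yield of U: 3ξ₂ / 100.4 = 1.26 → ξ₂ = 42.17 mol/min.
Outlet amounts (n = n₀ + Σ ν·ξ):
  R: 100.4 − 2(37.4) = 25.6
  V: 0 + 2(37.4) − 1(42.17) = 32.63
  U: 0 + 3(42.17) = 126.5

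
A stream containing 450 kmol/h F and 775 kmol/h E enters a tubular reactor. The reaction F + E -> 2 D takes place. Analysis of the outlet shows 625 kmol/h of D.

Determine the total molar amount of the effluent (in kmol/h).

1220 kmol/h

For D: n = n₀ + 2ξ → 625 = 0 + 2ξ, giving ξ = 312.5 kmol/h.
Outlet amounts (n = n₀ + ν ξ):
  F: 450 − 1(312.5) = 137.5
  E: 775 − 1(312.5) = 462.5
  D: 0 + 2(312.5) = 625
Total out = 137.5 + 462.5 + 625 = 1225 kmol/h.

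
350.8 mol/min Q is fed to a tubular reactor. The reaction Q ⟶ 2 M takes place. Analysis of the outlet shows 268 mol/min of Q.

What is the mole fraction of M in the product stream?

For Q: n = n₀ − 1ξ → 268 = 350.8 − 1ξ, giving ξ = 82.8 mol/min.
Outlet amounts (n = n₀ + ν ξ):
  Q: 350.8 − 1(82.8) = 268
  M: 0 + 2(82.8) = 165.6
Total out = 433.6 mol/min; y_M = 165.6 / 433.6 = 0.3819.

0.382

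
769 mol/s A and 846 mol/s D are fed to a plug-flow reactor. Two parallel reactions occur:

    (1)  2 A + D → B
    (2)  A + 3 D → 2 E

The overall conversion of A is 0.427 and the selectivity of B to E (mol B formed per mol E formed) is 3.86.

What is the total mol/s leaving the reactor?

Conversion of A: A consumed = 0.427 × 769 = 328.4 mol/s = 2ξ₁ + 1ξ₂.
Selectivity: 1ξ₁ / (2ξ₂) = 3.86 → ξ₁ = 7.72 ξ₂.
Substitute: (2·7.72 + 1) ξ₂ = 328.4 → ξ₂ = 19.97 mol/s, ξ₁ = 154.2 mol/s.
Outlet amounts (n = n₀ + Σ ν·ξ):
  A: 769 − 2(154.2) − 1(19.97) = 440.6
  D: 846 − 1(154.2) − 3(19.97) = 631.9
  B: 0 + 1(154.2) = 154.2
  E: 0 + 2(19.97) = 39.95
Total out = 440.6 + 631.9 + 154.2 + 39.95 = 1267 mol/s.

1270 mol/s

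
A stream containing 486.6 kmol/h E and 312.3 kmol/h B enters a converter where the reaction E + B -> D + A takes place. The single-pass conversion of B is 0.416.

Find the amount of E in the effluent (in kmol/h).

357 kmol/h

B reacted = 0.416 × 312.3 = 129.9 kmol/h; ν_B = −1, so ξ = 129.9/1 = 129.9 kmol/h.
Outlet amounts (n = n₀ + ν ξ):
  E: 486.6 − 1(129.9) = 356.7
  B: 312.3 − 1(129.9) = 182.4
  D: 0 + 1(129.9) = 129.9
  A: 0 + 1(129.9) = 129.9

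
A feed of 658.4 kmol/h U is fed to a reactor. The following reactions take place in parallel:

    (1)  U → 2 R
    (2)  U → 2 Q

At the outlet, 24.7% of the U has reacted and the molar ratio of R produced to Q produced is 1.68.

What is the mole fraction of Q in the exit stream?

Conversion of U: U consumed = 0.247 × 658.4 = 162.6 kmol/h = 1ξ₁ + 1ξ₂.
Selectivity: 2ξ₁ / (2ξ₂) = 1.68 → ξ₁ = 1.68 ξ₂.
Substitute: (1·1.68 + 1) ξ₂ = 162.6 → ξ₂ = 60.68 kmol/h, ξ₁ = 101.9 kmol/h.
Outlet amounts (n = n₀ + Σ ν·ξ):
  U: 658.4 − 1(101.9) − 1(60.68) = 495.8
  R: 0 + 2(101.9) = 203.9
  Q: 0 + 2(60.68) = 121.4
Total out = 821 kmol/h; y_Q = 121.4 / 821 = 0.1478.

0.148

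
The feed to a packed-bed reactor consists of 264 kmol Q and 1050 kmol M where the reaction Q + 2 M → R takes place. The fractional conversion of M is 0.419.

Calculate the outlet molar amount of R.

220 kmol

M reacted = 0.419 × 1050 = 439.9 kmol; ν_M = −2, so ξ = 439.9/2 = 220 kmol.
Outlet amounts (n = n₀ + ν ξ):
  Q: 264 − 1(220) = 44.03
  M: 1050 − 2(220) = 610
  R: 0 + 1(220) = 220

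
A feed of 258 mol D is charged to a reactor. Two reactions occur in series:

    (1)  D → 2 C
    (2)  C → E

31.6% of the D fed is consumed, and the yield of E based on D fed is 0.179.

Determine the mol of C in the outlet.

117 mol

Conversion of D: D consumed = 1ξ₁ = 0.316 × 258 → ξ₁ = 81.53 mol.
Yield of E: 1ξ₂ / 258 = 0.179 → ξ₂ = 46.18 mol.
Outlet amounts (n = n₀ + Σ ν·ξ):
  D: 258 − 1(81.53) = 176.5
  C: 0 + 2(81.53) − 1(46.18) = 116.9
  E: 0 + 1(46.18) = 46.18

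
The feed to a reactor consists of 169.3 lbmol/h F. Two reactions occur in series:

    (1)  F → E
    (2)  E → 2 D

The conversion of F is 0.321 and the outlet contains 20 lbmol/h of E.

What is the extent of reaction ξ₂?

Conversion of F: F consumed = 1ξ₁ = 0.321 × 169.3 → ξ₁ = 54.35 lbmol/h.
E balance: n_E = 0 + 1ξ₁ − 1ξ₂ = 20 → ξ₂ = (1·54.35 − 20)/1 = 34.35 lbmol/h.
Outlet amounts (n = n₀ + Σ ν·ξ):
  F: 169.3 − 1(54.35) = 115
  E: 0 + 1(54.35) − 1(34.35) = 20
  D: 0 + 2(34.35) = 68.69

ξ₂ = 34.3 lbmol/h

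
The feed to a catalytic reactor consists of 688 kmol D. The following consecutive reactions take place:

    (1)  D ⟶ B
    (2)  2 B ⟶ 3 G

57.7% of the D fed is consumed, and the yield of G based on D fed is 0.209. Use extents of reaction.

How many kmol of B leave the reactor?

301 kmol

Conversion of D: D consumed = 1ξ₁ = 0.577 × 688 → ξ₁ = 397 kmol.
Yield of G: 3ξ₂ / 688 = 0.209 → ξ₂ = 47.93 kmol.
Outlet amounts (n = n₀ + Σ ν·ξ):
  D: 688 − 1(397) = 291
  B: 0 + 1(397) − 2(47.93) = 301.1
  G: 0 + 3(47.93) = 143.8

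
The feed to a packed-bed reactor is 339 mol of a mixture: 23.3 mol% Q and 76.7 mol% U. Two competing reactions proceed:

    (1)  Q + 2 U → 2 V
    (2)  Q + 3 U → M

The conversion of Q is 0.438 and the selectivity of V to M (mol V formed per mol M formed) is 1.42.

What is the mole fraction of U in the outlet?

Conversion of Q: Q consumed = 0.438 × 78.99 = 34.6 mol = 1ξ₁ + 1ξ₂.
Selectivity: 2ξ₁ / (1ξ₂) = 1.42 → ξ₁ = 0.71 ξ₂.
Substitute: (1·0.71 + 1) ξ₂ = 34.6 → ξ₂ = 20.23 mol, ξ₁ = 14.36 mol.
Outlet amounts (n = n₀ + Σ ν·ξ):
  Q: 78.99 − 1(14.36) − 1(20.23) = 44.39
  U: 260 − 2(14.36) − 3(20.23) = 170.6
  V: 0 + 2(14.36) = 28.73
  M: 0 + 1(20.23) = 20.23
Total out = 263.9 mol; y_U = 170.6 / 263.9 = 0.6463.

0.646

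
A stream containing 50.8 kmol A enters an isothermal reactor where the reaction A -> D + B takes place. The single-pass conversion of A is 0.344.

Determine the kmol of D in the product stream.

A reacted = 0.344 × 50.8 = 17.48 kmol; ν_A = −1, so ξ = 17.48/1 = 17.48 kmol.
Outlet amounts (n = n₀ + ν ξ):
  A: 50.8 − 1(17.48) = 33.32
  D: 0 + 1(17.48) = 17.48
  B: 0 + 1(17.48) = 17.48

17.5 kmol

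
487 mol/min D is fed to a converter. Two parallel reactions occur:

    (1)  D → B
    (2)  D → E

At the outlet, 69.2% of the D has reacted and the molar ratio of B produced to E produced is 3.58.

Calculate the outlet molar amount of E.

73.6 mol/min

Conversion of D: D consumed = 0.692 × 487 = 337 mol/min = 1ξ₁ + 1ξ₂.
Selectivity: 1ξ₁ / (1ξ₂) = 3.58 → ξ₁ = 3.58 ξ₂.
Substitute: (1·3.58 + 1) ξ₂ = 337 → ξ₂ = 73.58 mol/min, ξ₁ = 263.4 mol/min.
Outlet amounts (n = n₀ + Σ ν·ξ):
  D: 487 − 1(263.4) − 1(73.58) = 150
  B: 0 + 1(263.4) = 263.4
  E: 0 + 1(73.58) = 73.58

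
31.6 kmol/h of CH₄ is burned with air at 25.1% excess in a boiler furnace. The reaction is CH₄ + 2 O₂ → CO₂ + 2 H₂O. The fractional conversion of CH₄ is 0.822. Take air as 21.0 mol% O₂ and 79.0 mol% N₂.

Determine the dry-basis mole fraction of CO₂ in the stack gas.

0.0729

Stoichiometric O₂ = 2 × 31.6 = 63.2 kmol/h; O₂ fed = 63.2 × 1.251 = 79.06 kmol/h.
N₂ fed = 79.06 × 79/21 = 297.4 kmol/h.
Fuel reacted = 0.822 × 31.6 → ξ = 25.98 kmol/h.
Outlet (n = n₀ + ν ξ):
  CH₄: 31.6 − 1(25.98) = 5.625
  O₂: 79.06 − 2(25.98) = 27.11
  N₂: 297.4 (inert)
  CO₂: 0 + 1(25.98) = 25.98
  H₂O: 0 + 2(25.98) = 51.95
Dry total = 356.1 kmol/h; y_CO₂ (dry) = 25.98 / 356.1 = 0.07294.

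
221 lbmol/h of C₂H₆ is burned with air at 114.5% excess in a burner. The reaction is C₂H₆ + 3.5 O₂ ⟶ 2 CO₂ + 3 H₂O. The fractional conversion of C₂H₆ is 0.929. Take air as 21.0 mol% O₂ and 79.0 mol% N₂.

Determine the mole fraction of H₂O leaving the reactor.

0.0749

Stoichiometric O₂ = 3.5 × 221 = 773.5 lbmol/h; O₂ fed = 773.5 × 2.145 = 1659 lbmol/h.
N₂ fed = 1659 × 79/21 = 6242 lbmol/h.
Fuel reacted = 0.929 × 221 → ξ = 205.3 lbmol/h.
Outlet (n = n₀ + ν ξ):
  C₂H₆: 221 − 1(205.3) = 15.69
  O₂: 1659 − 3.5(205.3) = 940.6
  N₂: 6242 (inert)
  CO₂: 0 + 2(205.3) = 410.6
  H₂O: 0 + 3(205.3) = 615.9
Total out = 8224 lbmol/h; y_H₂O = 615.9 / 8224 = 0.07489.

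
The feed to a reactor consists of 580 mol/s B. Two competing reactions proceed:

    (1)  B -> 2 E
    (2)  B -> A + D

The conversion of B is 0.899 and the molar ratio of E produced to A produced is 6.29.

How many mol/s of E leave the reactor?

Conversion of B: B consumed = 0.899 × 580 = 521.4 mol/s = 1ξ₁ + 1ξ₂.
Selectivity: 2ξ₁ / (1ξ₂) = 6.29 → ξ₁ = 3.145 ξ₂.
Substitute: (1·3.145 + 1) ξ₂ = 521.4 → ξ₂ = 125.8 mol/s, ξ₁ = 395.6 mol/s.
Outlet amounts (n = n₀ + Σ ν·ξ):
  B: 580 − 1(395.6) − 1(125.8) = 58.58
  E: 0 + 2(395.6) = 791.3
  A: 0 + 1(125.8) = 125.8
  D: 0 + 1(125.8) = 125.8

791 mol/s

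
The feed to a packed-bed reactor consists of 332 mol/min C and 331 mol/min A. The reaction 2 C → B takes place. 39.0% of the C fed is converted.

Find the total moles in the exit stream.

C reacted = 0.39 × 332 = 129.5 mol/min; ν_C = −2, so ξ = 129.5/2 = 64.74 mol/min.
Outlet amounts (n = n₀ + ν ξ):
  C: 332 − 2(64.74) = 202.5
  B: 0 + 1(64.74) = 64.74
  A: 331 (inert)
Total out = 202.5 + 64.74 + 331 = 598.3 mol/min.

598 mol/min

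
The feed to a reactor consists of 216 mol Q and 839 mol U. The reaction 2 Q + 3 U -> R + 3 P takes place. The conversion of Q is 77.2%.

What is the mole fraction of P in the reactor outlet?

0.257

Q reacted = 0.772 × 216 = 166.8 mol; ν_Q = −2, so ξ = 166.8/2 = 83.38 mol.
Outlet amounts (n = n₀ + ν ξ):
  Q: 216 − 2(83.38) = 49.25
  U: 839 − 3(83.38) = 588.9
  R: 0 + 1(83.38) = 83.38
  P: 0 + 3(83.38) = 250.1
Total out = 971.6 mol; y_P = 250.1 / 971.6 = 0.2574.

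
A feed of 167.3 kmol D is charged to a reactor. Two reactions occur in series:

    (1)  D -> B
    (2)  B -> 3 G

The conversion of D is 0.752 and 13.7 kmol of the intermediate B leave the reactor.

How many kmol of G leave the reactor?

336 kmol

Conversion of D: D consumed = 1ξ₁ = 0.752 × 167.3 → ξ₁ = 125.8 kmol.
B balance: n_B = 0 + 1ξ₁ − 1ξ₂ = 13.7 → ξ₂ = (1·125.8 − 13.7)/1 = 112.1 kmol.
Outlet amounts (n = n₀ + Σ ν·ξ):
  D: 167.3 − 1(125.8) = 41.49
  B: 0 + 1(125.8) − 1(112.1) = 13.7
  G: 0 + 3(112.1) = 336.3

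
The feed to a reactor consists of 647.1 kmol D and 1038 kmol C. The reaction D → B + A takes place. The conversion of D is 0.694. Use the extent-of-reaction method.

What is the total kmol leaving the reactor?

2130 kmol

D reacted = 0.694 × 647.1 = 449.1 kmol; ν_D = −1, so ξ = 449.1/1 = 449.1 kmol.
Outlet amounts (n = n₀ + ν ξ):
  D: 647.1 − 1(449.1) = 198
  B: 0 + 1(449.1) = 449.1
  A: 0 + 1(449.1) = 449.1
  C: 1038 (inert)
Total out = 198 + 449.1 + 449.1 + 1038 = 2134 kmol.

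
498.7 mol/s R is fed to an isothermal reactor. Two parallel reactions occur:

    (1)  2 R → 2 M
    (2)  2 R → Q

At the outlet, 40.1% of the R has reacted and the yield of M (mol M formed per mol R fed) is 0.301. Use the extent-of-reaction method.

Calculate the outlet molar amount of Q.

Yield of M: 2ξ₁ / 498.7 = 0.301 → ξ₁ = 75.05 mol/s.
Conversion of R: 2ξ₁ + 2ξ₂ = 0.401 × 498.7 = 200 → ξ₂ = 24.94 mol/s.
Outlet amounts (n = n₀ + Σ ν·ξ):
  R: 498.7 − 2(75.05) − 2(24.94) = 298.7
  M: 0 + 2(75.05) = 150.1
  Q: 0 + 1(24.94) = 24.94

24.9 mol/s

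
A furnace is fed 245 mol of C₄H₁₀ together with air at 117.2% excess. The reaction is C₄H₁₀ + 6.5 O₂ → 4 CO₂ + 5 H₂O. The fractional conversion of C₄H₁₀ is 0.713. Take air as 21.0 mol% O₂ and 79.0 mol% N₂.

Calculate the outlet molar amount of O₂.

Stoichiometric O₂ = 6.5 × 245 = 1592 mol; O₂ fed = 1592 × 2.172 = 3459 mol.
N₂ fed = 3459 × 79/21 = 13010 mol.
Fuel reacted = 0.713 × 245 → ξ = 174.7 mol.
Outlet (n = n₀ + ν ξ):
  C₄H₁₀: 245 − 1(174.7) = 70.31
  O₂: 3459 − 6.5(174.7) = 2323
  N₂: 13010 (inert)
  CO₂: 0 + 4(174.7) = 698.7
  H₂O: 0 + 5(174.7) = 873.4

2320 mol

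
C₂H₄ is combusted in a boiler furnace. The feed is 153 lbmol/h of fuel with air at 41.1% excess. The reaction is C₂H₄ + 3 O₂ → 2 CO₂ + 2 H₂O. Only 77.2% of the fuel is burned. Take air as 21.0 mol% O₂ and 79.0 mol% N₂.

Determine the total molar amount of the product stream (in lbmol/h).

3240 lbmol/h

Stoichiometric O₂ = 3 × 153 = 459 lbmol/h; O₂ fed = 459 × 1.411 = 647.6 lbmol/h.
N₂ fed = 647.6 × 79/21 = 2436 lbmol/h.
Fuel reacted = 0.772 × 153 → ξ = 118.1 lbmol/h.
Outlet (n = n₀ + ν ξ):
  C₂H₄: 153 − 1(118.1) = 34.88
  O₂: 647.6 − 3(118.1) = 293.3
  N₂: 2436 (inert)
  CO₂: 0 + 2(118.1) = 236.2
  H₂O: 0 + 2(118.1) = 236.2
Total out = 34.88 + 293.3 + 2436 + 236.2 + 236.2 = 3237 lbmol/h.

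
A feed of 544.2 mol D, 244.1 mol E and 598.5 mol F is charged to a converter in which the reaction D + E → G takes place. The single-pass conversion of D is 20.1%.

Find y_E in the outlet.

D reacted = 0.201 × 544.2 = 109.4 mol; ν_D = −1, so ξ = 109.4/1 = 109.4 mol.
Outlet amounts (n = n₀ + ν ξ):
  D: 544.2 − 1(109.4) = 434.8
  E: 244.1 − 1(109.4) = 134.7
  G: 0 + 1(109.4) = 109.4
  F: 598.5 (inert)
Total out = 1277 mol; y_E = 134.7 / 1277 = 0.1055.

0.105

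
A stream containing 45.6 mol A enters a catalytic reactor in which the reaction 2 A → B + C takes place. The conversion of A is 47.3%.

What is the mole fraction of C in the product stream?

0.236

A reacted = 0.473 × 45.6 = 21.57 mol; ν_A = −2, so ξ = 21.57/2 = 10.78 mol.
Outlet amounts (n = n₀ + ν ξ):
  A: 45.6 − 2(10.78) = 24.03
  B: 0 + 1(10.78) = 10.78
  C: 0 + 1(10.78) = 10.78
Total out = 45.6 mol; y_C = 10.78 / 45.6 = 0.2365.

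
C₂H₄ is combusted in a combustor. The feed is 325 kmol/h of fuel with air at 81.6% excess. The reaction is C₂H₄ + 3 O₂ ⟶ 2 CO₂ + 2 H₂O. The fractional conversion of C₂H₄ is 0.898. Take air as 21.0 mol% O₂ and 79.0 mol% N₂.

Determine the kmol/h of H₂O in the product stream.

584 kmol/h

Stoichiometric O₂ = 3 × 325 = 975 kmol/h; O₂ fed = 975 × 1.816 = 1771 kmol/h.
N₂ fed = 1771 × 79/21 = 6661 kmol/h.
Fuel reacted = 0.898 × 325 → ξ = 291.9 kmol/h.
Outlet (n = n₀ + ν ξ):
  C₂H₄: 325 − 1(291.9) = 33.15
  O₂: 1771 − 3(291.9) = 895
  N₂: 6661 (inert)
  CO₂: 0 + 2(291.9) = 583.7
  H₂O: 0 + 2(291.9) = 583.7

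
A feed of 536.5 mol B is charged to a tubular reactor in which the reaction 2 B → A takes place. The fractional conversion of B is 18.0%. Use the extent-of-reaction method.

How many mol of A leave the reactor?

B reacted = 0.18 × 536.5 = 96.57 mol; ν_B = −2, so ξ = 96.57/2 = 48.28 mol.
Outlet amounts (n = n₀ + ν ξ):
  B: 536.5 − 2(48.28) = 439.9
  A: 0 + 1(48.28) = 48.28

48.3 mol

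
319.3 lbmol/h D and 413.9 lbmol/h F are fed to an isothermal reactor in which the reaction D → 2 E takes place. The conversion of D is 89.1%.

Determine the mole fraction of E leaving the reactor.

D reacted = 0.891 × 319.3 = 284.5 lbmol/h; ν_D = −1, so ξ = 284.5/1 = 284.5 lbmol/h.
Outlet amounts (n = n₀ + ν ξ):
  D: 319.3 − 1(284.5) = 34.8
  E: 0 + 2(284.5) = 569
  F: 413.9 (inert)
Total out = 1018 lbmol/h; y_E = 569 / 1018 = 0.5591.

0.559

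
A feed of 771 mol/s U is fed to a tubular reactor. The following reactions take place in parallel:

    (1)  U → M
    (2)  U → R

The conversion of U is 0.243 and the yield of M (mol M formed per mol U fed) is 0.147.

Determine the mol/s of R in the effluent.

Yield of M: 1ξ₁ / 771 = 0.147 → ξ₁ = 113.3 mol/s.
Conversion of U: 1ξ₁ + 1ξ₂ = 0.243 × 771 = 187.4 → ξ₂ = 74.02 mol/s.
Outlet amounts (n = n₀ + Σ ν·ξ):
  U: 771 − 1(113.3) − 1(74.02) = 583.6
  M: 0 + 1(113.3) = 113.3
  R: 0 + 1(74.02) = 74.02

74 mol/s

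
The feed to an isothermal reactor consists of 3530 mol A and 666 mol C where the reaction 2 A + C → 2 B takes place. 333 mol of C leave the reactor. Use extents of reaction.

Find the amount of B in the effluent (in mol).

666 mol

For C: n = n₀ − 1ξ → 333 = 666 − 1ξ, giving ξ = 333 mol.
Outlet amounts (n = n₀ + ν ξ):
  A: 3530 − 2(333) = 2864
  C: 666 − 1(333) = 333
  B: 0 + 2(333) = 666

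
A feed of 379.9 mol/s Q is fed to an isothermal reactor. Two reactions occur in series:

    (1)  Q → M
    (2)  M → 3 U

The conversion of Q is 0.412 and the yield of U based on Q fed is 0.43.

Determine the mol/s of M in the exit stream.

Conversion of Q: Q consumed = 1ξ₁ = 0.412 × 379.9 → ξ₁ = 156.5 mol/s.
Yield of U: 3ξ₂ / 379.9 = 0.43 → ξ₂ = 54.45 mol/s.
Outlet amounts (n = n₀ + Σ ν·ξ):
  Q: 379.9 − 1(156.5) = 223.4
  M: 0 + 1(156.5) − 1(54.45) = 102.1
  U: 0 + 3(54.45) = 163.4

102 mol/s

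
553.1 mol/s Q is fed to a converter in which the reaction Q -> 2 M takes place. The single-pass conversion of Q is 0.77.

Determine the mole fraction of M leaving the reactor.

Q reacted = 0.77 × 553.1 = 425.9 mol/s; ν_Q = −1, so ξ = 425.9/1 = 425.9 mol/s.
Outlet amounts (n = n₀ + ν ξ):
  Q: 553.1 − 1(425.9) = 127.2
  M: 0 + 2(425.9) = 851.8
Total out = 979 mol/s; y_M = 851.8 / 979 = 0.8701.

0.87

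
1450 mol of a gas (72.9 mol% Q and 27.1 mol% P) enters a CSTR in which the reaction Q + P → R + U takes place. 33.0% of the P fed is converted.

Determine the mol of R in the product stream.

130 mol

P reacted = 0.33 × 392.9 = 129.7 mol; ν_P = −1, so ξ = 129.7/1 = 129.7 mol.
Outlet amounts (n = n₀ + ν ξ):
  Q: 1057 − 1(129.7) = 927.4
  P: 392.9 − 1(129.7) = 263.3
  R: 0 + 1(129.7) = 129.7
  U: 0 + 1(129.7) = 129.7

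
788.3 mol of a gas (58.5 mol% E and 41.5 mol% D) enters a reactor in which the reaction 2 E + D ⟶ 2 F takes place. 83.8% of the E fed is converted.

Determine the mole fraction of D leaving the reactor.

0.225

E reacted = 0.838 × 461.2 = 386.4 mol; ν_E = −2, so ξ = 386.4/2 = 193.2 mol.
Outlet amounts (n = n₀ + ν ξ):
  E: 461.2 − 2(193.2) = 74.71
  D: 327.1 − 1(193.2) = 133.9
  F: 0 + 2(193.2) = 386.4
Total out = 595.1 mol; y_D = 133.9 / 595.1 = 0.225.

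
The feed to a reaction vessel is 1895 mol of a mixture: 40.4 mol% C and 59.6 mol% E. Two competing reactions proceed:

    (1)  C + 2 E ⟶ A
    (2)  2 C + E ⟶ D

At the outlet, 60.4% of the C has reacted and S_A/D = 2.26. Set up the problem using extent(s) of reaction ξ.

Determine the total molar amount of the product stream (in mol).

1190 mol

Conversion of C: C consumed = 0.604 × 765.6 = 462.4 mol = 1ξ₁ + 2ξ₂.
Selectivity: 1ξ₁ / (1ξ₂) = 2.26 → ξ₁ = 2.26 ξ₂.
Substitute: (1·2.26 + 2) ξ₂ = 462.4 → ξ₂ = 108.5 mol, ξ₁ = 245.3 mol.
Outlet amounts (n = n₀ + Σ ν·ξ):
  C: 765.6 − 1(245.3) − 2(108.5) = 303.2
  E: 1129 − 2(245.3) − 1(108.5) = 530.2
  A: 0 + 1(245.3) = 245.3
  D: 0 + 1(108.5) = 108.5
Total out = 303.2 + 530.2 + 245.3 + 108.5 = 1187 mol.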